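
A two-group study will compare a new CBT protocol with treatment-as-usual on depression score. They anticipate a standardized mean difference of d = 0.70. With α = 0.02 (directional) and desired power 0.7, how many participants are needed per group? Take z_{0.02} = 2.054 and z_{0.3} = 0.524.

For two independent groups with equal n: n = 2·((z_{α} + z_β) / d)².
z_{α} + z_β = 2.054 + 0.524 = 2.578.
n = 2 × (2.578 / 0.70)² = 2 × 3.683² = 2 × 13.56 = 27.1.
Round up to the next whole participant.

n = 28 per group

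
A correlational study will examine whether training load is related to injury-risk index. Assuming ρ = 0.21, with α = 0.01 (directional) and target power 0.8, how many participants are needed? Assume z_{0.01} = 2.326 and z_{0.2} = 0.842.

Fisher's z: C = ½·ln((1+r)/(1−r)) = ½·ln(1.5316) = 0.2132.
n = ((z_{α} + z_β)/C)² + 3.
(2.326 + 0.842) / 0.2132 = 3.168 / 0.2132 = 14.859.
n = 14.859² + 3 = 220.80 + 3 = 223.8.
Round up.

n = 224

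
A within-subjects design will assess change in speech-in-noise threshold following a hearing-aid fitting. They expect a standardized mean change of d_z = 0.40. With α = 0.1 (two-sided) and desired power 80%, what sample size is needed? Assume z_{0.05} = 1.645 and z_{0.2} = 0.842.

For a paired (one-sample on differences) test: n = ((z_{α/2} + z_β) / d)².
z_{α/2} + z_β = 1.645 + 0.842 = 2.487.
n = (2.487 / 0.40)² = 6.218² = 38.66.
Round up.

n = 39 pairs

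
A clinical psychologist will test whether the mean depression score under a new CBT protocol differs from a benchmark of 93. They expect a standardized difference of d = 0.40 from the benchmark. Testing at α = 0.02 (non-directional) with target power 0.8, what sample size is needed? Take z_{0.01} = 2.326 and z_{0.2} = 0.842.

n = 63

For a one-sample test: n = ((z_{α/2} + z_β) / d)².
z_{α/2} + z_β = 2.326 + 0.842 = 3.168.
n = (3.168 / 0.40)² = 7.920² = 62.73.
Round up.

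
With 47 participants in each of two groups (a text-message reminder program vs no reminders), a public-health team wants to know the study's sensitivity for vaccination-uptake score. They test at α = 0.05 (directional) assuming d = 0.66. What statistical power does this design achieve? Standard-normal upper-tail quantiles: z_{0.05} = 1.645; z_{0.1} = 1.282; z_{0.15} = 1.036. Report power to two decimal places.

For two equal groups, power = Φ(d·√(n/2) − z_{α}).
d·√(n/2) = 0.66 × √(47/2) = 0.66 × 4.848 = 3.199.
z_β = 3.199 − 1.645 = 1.554.
Power = Φ(1.554) = 0.940.

power ≈ 0.94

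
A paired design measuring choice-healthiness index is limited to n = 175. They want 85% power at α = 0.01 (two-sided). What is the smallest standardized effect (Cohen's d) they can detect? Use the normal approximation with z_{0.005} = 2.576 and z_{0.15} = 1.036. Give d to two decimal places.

For a single sample (or paired design) of n = 175: d_min = (z_{α/2} + z_β)/√n.
z-sum = 2.576 + 1.036 = 3.612.
d_min = 3.612 / √175 = 3.612 / 13.229 = 0.273.

d_min ≈ 0.27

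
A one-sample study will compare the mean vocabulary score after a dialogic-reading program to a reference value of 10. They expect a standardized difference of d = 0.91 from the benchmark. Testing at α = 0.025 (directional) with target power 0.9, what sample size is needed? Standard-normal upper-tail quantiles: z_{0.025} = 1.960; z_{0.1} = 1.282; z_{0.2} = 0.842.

For a one-sample test: n = ((z_{α} + z_β) / d)².
z_{α} + z_β = 1.960 + 1.282 = 3.242.
n = (3.242 / 0.91)² = 3.563² = 12.69.
Round up.

n = 13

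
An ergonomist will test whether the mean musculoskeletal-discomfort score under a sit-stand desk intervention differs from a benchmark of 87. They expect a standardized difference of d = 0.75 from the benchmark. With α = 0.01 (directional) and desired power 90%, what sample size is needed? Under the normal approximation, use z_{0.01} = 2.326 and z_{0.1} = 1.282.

For a one-sample test: n = ((z_{α} + z_β) / d)².
z_{α} + z_β = 2.326 + 1.282 = 3.608.
n = (3.608 / 0.75)² = 4.811² = 23.14.
Round up.

n = 24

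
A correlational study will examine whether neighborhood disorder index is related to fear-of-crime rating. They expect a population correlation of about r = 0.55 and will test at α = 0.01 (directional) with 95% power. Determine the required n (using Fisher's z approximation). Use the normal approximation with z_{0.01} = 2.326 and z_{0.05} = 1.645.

Fisher's z: C = ½·ln((1+r)/(1−r)) = ½·ln(3.4444) = 0.6184.
n = ((z_{α} + z_β)/C)² + 3.
(2.326 + 1.645) / 0.6184 = 3.971 / 0.6184 = 6.421.
n = 6.421² + 3 = 41.23 + 3 = 44.2.
Round up.

n = 45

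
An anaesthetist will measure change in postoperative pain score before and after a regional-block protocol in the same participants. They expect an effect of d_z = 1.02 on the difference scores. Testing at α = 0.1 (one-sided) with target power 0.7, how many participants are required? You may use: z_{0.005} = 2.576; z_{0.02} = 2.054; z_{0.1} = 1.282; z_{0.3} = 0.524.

n = 4 pairs

For a paired (one-sample on differences) test: n = ((z_{α} + z_β) / d)².
z_{α} + z_β = 1.282 + 0.524 = 1.806.
n = (1.806 / 1.02)² = 1.771² = 3.13.
Round up.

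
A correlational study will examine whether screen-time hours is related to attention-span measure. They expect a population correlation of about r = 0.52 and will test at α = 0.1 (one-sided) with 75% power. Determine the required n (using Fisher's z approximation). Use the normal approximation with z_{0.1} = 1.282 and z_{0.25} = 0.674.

Fisher's z: C = ½·ln((1+r)/(1−r)) = ½·ln(3.1667) = 0.5763.
n = ((z_{α} + z_β)/C)² + 3.
(1.282 + 0.674) / 0.5763 = 1.956 / 0.5763 = 3.394.
n = 3.394² + 3 = 11.52 + 3 = 14.5.
Round up.

n = 15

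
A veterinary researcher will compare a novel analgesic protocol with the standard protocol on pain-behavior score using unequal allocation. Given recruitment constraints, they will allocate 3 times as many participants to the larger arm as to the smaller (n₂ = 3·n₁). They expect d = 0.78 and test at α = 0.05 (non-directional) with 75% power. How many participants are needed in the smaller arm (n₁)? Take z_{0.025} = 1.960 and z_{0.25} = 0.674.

With allocation ratio k = n₂/n₁ = 3, Var(x̄₁−x̄₂) = σ²(1/n₁ + 1/(k·n₁)) = σ²·(k+1)/(k·n₁).
So n₁ = (1 + 1/k)·((z_{α/2} + z_β)/d)² = 1.333 × (2.634/0.78)².
n₁ = 1.333 × 11.40 = 15.2.
Round up: n₁ = 16, giving n₂ = 3 × 16 = 48.

n₁ = 16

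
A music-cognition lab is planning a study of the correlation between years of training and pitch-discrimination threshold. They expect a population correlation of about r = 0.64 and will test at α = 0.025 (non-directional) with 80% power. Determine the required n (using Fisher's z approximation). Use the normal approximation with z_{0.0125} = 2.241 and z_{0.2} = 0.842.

n = 20

Fisher's z: C = ½·ln((1+r)/(1−r)) = ½·ln(4.5556) = 0.7582.
n = ((z_{α/2} + z_β)/C)² + 3.
(2.241 + 0.842) / 0.7582 = 3.083 / 0.7582 = 4.066.
n = 4.066² + 3 = 16.53 + 3 = 19.5.
Round up.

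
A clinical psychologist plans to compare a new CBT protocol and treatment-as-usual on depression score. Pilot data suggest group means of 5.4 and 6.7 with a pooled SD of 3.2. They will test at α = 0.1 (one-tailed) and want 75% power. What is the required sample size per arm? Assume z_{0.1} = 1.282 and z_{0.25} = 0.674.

n = 47 per group

Cohen's d = |M₁ − M₂| / SD_pooled = |5.4 − 6.7| / 3.2 = 1.3 / 3.2 = 0.406.
For two independent groups with equal n: n = 2·((z_{α} + z_β) / d)².
z_{α} + z_β = 1.282 + 0.674 = 1.956.
n = 2 × (1.956 / 0.406)² = 2 × 4.818² = 2 × 23.21 = 46.4.
Round up to the next whole participant.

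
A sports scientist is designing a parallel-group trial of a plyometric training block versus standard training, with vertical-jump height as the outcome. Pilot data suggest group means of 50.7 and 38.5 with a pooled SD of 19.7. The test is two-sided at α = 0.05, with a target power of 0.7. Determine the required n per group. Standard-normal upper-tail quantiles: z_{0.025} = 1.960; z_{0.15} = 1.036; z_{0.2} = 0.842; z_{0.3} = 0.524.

Cohen's d = |M₁ − M₂| / SD_pooled = |50.7 − 38.5| / 19.7 = 12.2 / 19.7 = 0.619.
For two independent groups with equal n: n = 2·((z_{α/2} + z_β) / d)².
z_{α/2} + z_β = 1.960 + 0.524 = 2.484.
n = 2 × (2.484 / 0.619)² = 2 × 4.013² = 2 × 16.10 = 32.2.
Round up to the next whole participant.

n = 33 per group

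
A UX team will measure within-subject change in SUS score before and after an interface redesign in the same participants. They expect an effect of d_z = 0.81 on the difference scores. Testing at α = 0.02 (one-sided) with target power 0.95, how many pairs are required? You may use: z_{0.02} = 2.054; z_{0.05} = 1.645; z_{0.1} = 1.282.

n = 21 pairs

For a paired (one-sample on differences) test: n = ((z_{α} + z_β) / d)².
z_{α} + z_β = 2.054 + 1.645 = 3.699.
n = (3.699 / 0.81)² = 4.567² = 20.85.
Round up.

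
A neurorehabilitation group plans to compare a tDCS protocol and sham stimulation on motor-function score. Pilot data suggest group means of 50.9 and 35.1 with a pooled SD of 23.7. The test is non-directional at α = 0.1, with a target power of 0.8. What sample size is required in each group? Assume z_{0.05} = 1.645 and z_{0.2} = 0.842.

Cohen's d = |M₁ − M₂| / SD_pooled = |50.9 − 35.1| / 23.7 = 15.8 / 23.7 = 0.667.
For two independent groups with equal n: n = 2·((z_{α/2} + z_β) / d)².
z_{α/2} + z_β = 1.645 + 0.842 = 2.487.
n = 2 × (2.487 / 0.667)² = 2 × 3.729² = 2 × 13.90 = 27.8.
Round up to the next whole participant.

n = 28 per group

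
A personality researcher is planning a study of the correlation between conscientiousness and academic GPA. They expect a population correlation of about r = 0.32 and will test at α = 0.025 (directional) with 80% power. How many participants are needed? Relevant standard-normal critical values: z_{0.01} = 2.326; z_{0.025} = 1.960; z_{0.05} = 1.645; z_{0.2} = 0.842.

n = 75

Fisher's z: C = ½·ln((1+r)/(1−r)) = ½·ln(1.9412) = 0.3316.
n = ((z_{α} + z_β)/C)² + 3.
(1.960 + 0.842) / 0.3316 = 2.802 / 0.3316 = 8.450.
n = 8.450² + 3 = 71.40 + 3 = 74.4.
Round up.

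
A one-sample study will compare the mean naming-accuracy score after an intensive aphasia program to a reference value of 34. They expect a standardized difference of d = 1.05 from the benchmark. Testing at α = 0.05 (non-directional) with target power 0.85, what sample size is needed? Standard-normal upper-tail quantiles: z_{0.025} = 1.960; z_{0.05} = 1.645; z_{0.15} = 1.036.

n = 9

For a one-sample test: n = ((z_{α/2} + z_β) / d)².
z_{α/2} + z_β = 1.960 + 1.036 = 2.996.
n = (2.996 / 1.05)² = 2.853² = 8.14.
Round up.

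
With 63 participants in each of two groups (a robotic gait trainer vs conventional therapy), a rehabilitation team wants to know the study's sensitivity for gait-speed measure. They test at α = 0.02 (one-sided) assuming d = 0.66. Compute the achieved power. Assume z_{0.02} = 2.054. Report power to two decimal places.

For two equal groups, power = Φ(d·√(n/2) − z_{α}).
d·√(n/2) = 0.66 × √(63/2) = 0.66 × 5.612 = 3.704.
z_β = 3.704 − 2.054 = 1.650.
Power = Φ(1.650) = 0.951.

power ≈ 0.95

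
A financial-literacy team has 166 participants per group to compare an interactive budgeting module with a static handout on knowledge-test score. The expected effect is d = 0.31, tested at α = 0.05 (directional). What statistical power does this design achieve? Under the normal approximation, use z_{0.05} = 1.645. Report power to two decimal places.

power ≈ 0.88

For two equal groups, power = Φ(d·√(n/2) − z_{α}).
d·√(n/2) = 0.31 × √(166/2) = 0.31 × 9.110 = 2.824.
z_β = 2.824 − 1.645 = 1.179.
Power = Φ(1.179) = 0.881.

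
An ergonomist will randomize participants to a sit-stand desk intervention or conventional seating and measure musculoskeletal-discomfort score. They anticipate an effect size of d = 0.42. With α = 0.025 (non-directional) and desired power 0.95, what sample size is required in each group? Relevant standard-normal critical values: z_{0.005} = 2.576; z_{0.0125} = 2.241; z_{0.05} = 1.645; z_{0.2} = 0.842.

For two independent groups with equal n: n = 2·((z_{α/2} + z_β) / d)².
z_{α/2} + z_β = 2.241 + 1.645 = 3.886.
n = 2 × (3.886 / 0.42)² = 2 × 9.252² = 2 × 85.61 = 171.2.
Round up to the next whole participant.

n = 172 per group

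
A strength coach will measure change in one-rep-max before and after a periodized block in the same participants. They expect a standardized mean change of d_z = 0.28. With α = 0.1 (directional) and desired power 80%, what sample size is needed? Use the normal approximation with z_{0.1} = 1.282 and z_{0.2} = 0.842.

For a paired (one-sample on differences) test: n = ((z_{α} + z_β) / d)².
z_{α} + z_β = 1.282 + 0.842 = 2.124.
n = (2.124 / 0.28)² = 7.586² = 57.54.
Round up.

n = 58 pairs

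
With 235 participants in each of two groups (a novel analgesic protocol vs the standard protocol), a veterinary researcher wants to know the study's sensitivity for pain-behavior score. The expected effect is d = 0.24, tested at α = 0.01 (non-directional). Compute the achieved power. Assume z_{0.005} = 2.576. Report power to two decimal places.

For two equal groups, power = Φ(d·√(n/2) − z_{α/2}).
d·√(n/2) = 0.24 × √(235/2) = 0.24 × 10.840 = 2.602.
z_β = 2.602 − 2.576 = 0.026.
Power = Φ(0.026) = 0.510.

power ≈ 0.51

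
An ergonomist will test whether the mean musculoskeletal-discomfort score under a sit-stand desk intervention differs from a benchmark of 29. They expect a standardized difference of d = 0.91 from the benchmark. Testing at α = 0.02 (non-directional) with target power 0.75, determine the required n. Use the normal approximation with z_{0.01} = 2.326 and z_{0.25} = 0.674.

n = 11

For a one-sample test: n = ((z_{α/2} + z_β) / d)².
z_{α/2} + z_β = 2.326 + 0.674 = 3.000.
n = (3.000 / 0.91)² = 3.297² = 10.87.
Round up.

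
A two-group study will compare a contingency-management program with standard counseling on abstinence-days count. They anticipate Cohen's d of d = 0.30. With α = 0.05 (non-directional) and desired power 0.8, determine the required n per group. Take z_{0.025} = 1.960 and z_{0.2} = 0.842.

n = 175 per group

For two independent groups with equal n: n = 2·((z_{α/2} + z_β) / d)².
z_{α/2} + z_β = 1.960 + 0.842 = 2.802.
n = 2 × (2.802 / 0.30)² = 2 × 9.340² = 2 × 87.24 = 174.5.
Round up to the next whole participant.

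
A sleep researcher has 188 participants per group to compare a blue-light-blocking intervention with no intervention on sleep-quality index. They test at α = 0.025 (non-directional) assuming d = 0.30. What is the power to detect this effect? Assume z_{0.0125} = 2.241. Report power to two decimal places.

For two equal groups, power = Φ(d·√(n/2) − z_{α/2}).
d·√(n/2) = 0.30 × √(188/2) = 0.30 × 9.695 = 2.909.
z_β = 2.909 − 2.241 = 0.668.
Power = Φ(0.668) = 0.748.

power ≈ 0.75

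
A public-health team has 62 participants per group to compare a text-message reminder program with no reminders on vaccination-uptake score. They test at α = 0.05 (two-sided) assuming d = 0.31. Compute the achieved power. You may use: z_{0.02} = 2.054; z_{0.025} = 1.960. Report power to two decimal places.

For two equal groups, power = Φ(d·√(n/2) − z_{α/2}).
d·√(n/2) = 0.31 × √(62/2) = 0.31 × 5.568 = 1.726.
z_β = 1.726 − 1.960 = -0.234.
Power = Φ(-0.234) = 0.407.

power ≈ 0.41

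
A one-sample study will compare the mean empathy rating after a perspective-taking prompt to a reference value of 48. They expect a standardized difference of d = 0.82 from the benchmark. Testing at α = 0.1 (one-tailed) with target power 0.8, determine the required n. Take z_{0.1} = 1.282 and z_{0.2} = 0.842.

n = 7

For a one-sample test: n = ((z_{α} + z_β) / d)².
z_{α} + z_β = 1.282 + 0.842 = 2.124.
n = (2.124 / 0.82)² = 2.590² = 6.71.
Round up.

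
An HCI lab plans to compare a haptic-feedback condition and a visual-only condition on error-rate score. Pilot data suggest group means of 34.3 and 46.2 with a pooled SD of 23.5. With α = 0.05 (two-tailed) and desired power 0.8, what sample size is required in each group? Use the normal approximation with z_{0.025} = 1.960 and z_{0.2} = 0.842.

n = 62 per group

Cohen's d = |M₁ − M₂| / SD_pooled = |34.3 − 46.2| / 23.5 = 11.9 / 23.5 = 0.506.
For two independent groups with equal n: n = 2·((z_{α/2} + z_β) / d)².
z_{α/2} + z_β = 1.960 + 0.842 = 2.802.
n = 2 × (2.802 / 0.506)² = 2 × 5.538² = 2 × 30.66 = 61.3.
Round up to the next whole participant.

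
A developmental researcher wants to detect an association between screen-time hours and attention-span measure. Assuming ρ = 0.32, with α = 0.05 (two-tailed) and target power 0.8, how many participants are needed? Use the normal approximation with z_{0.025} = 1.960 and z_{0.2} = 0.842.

n = 75

Fisher's z: C = ½·ln((1+r)/(1−r)) = ½·ln(1.9412) = 0.3316.
n = ((z_{α/2} + z_β)/C)² + 3.
(1.960 + 0.842) / 0.3316 = 2.802 / 0.3316 = 8.450.
n = 8.450² + 3 = 71.40 + 3 = 74.4.
Round up.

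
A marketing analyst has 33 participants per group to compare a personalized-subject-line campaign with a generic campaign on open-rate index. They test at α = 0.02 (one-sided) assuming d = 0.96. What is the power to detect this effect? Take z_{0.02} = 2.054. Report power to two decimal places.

power ≈ 0.97

For two equal groups, power = Φ(d·√(n/2) − z_{α}).
d·√(n/2) = 0.96 × √(33/2) = 0.96 × 4.062 = 3.900.
z_β = 3.900 − 2.054 = 1.846.
Power = Φ(1.846) = 0.968.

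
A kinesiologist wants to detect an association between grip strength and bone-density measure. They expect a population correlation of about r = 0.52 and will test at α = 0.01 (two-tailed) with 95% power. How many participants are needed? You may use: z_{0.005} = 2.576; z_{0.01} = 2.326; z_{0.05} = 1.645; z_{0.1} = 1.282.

n = 57

Fisher's z: C = ½·ln((1+r)/(1−r)) = ½·ln(3.1667) = 0.5763.
n = ((z_{α/2} + z_β)/C)² + 3.
(2.576 + 1.645) / 0.5763 = 4.221 / 0.5763 = 7.324.
n = 7.324² + 3 = 53.65 + 3 = 56.6.
Round up.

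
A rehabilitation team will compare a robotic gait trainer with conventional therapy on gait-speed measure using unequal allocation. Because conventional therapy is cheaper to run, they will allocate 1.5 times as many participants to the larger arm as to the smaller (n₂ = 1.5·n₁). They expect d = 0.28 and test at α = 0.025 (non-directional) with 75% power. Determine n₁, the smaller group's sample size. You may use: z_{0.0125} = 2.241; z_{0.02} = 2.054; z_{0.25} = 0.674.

With allocation ratio k = n₂/n₁ = 1.5, Var(x̄₁−x̄₂) = σ²(1/n₁ + 1/(k·n₁)) = σ²·(k+1)/(k·n₁).
So n₁ = (1 + 1/k)·((z_{α/2} + z_β)/d)² = 1.667 × (2.915/0.28)².
n₁ = 1.667 × 108.38 = 180.6.
Round up: n₁ = 181, giving n₂ = ⌈1.5 × 181⌉ = ⌈271.5⌉ = 272.

n₁ = 181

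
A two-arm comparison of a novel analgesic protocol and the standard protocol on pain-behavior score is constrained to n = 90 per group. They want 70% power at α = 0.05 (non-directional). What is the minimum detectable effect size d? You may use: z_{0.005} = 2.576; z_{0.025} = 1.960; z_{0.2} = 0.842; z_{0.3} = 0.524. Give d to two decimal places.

For two independent groups of n = 90 each: d_min = (z_{α/2} + z_β)·√(2/n).
z-sum = 1.960 + 0.524 = 2.484.
d_min = 2.484 × √(2/90) = 2.484 × 0.1491 = 0.370.

d_min ≈ 0.37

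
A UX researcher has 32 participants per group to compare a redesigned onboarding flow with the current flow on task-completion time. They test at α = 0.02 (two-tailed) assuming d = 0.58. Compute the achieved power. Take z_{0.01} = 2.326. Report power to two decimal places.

For two equal groups, power = Φ(d·√(n/2) − z_{α/2}).
d·√(n/2) = 0.58 × √(32/2) = 0.58 × 4.000 = 2.320.
z_β = 2.320 − 2.326 = -0.006.
Power = Φ(-0.006) = 0.498.

power ≈ 0.50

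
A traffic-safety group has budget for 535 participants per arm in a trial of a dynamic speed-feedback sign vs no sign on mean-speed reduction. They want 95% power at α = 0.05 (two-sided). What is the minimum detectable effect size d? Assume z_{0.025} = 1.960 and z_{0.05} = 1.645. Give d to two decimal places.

For two independent groups of n = 535 each: d_min = (z_{α/2} + z_β)·√(2/n).
z-sum = 1.960 + 1.645 = 3.605.
d_min = 3.605 × √(2/535) = 3.605 × 0.0611 = 0.220.

d_min ≈ 0.22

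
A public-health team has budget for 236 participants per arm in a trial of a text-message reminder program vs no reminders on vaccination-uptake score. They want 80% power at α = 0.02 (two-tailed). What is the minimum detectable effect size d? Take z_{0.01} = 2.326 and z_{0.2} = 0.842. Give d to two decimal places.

d_min ≈ 0.29

For two independent groups of n = 236 each: d_min = (z_{α/2} + z_β)·√(2/n).
z-sum = 2.326 + 0.842 = 3.168.
d_min = 3.168 × √(2/236) = 3.168 × 0.0921 = 0.292.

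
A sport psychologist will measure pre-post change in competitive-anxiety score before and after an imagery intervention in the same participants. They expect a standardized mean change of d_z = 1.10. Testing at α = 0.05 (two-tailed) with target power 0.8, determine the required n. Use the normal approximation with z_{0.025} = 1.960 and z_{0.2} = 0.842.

n = 7 pairs

For a paired (one-sample on differences) test: n = ((z_{α/2} + z_β) / d)².
z_{α/2} + z_β = 1.960 + 0.842 = 2.802.
n = (2.802 / 1.10)² = 2.547² = 6.49.
Round up.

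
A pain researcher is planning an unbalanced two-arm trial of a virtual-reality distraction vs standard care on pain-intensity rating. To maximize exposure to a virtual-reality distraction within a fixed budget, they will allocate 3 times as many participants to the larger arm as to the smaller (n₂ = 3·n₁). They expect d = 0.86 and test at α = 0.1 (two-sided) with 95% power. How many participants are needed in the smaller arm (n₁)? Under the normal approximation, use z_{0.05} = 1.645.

With allocation ratio k = n₂/n₁ = 3, Var(x̄₁−x̄₂) = σ²(1/n₁ + 1/(k·n₁)) = σ²·(k+1)/(k·n₁).
So n₁ = (1 + 1/k)·((z_{α/2} + z_β)/d)² = 1.333 × (3.290/0.86)².
n₁ = 1.333 × 14.64 = 19.5.
Round up: n₁ = 20, giving n₂ = 3 × 20 = 60.

n₁ = 20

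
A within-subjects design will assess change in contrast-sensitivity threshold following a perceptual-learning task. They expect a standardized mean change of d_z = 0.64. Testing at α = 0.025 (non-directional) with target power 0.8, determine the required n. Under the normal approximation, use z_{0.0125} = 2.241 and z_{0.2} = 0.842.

n = 24 pairs

For a paired (one-sample on differences) test: n = ((z_{α/2} + z_β) / d)².
z_{α/2} + z_β = 2.241 + 0.842 = 3.083.
n = (3.083 / 0.64)² = 4.817² = 23.21.
Round up.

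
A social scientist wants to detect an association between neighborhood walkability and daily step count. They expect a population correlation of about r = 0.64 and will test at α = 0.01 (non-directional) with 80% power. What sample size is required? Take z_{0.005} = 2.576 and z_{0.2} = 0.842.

n = 24

Fisher's z: C = ½·ln((1+r)/(1−r)) = ½·ln(4.5556) = 0.7582.
n = ((z_{α/2} + z_β)/C)² + 3.
(2.576 + 0.842) / 0.7582 = 3.418 / 0.7582 = 4.508.
n = 4.508² + 3 = 20.32 + 3 = 23.3.
Round up.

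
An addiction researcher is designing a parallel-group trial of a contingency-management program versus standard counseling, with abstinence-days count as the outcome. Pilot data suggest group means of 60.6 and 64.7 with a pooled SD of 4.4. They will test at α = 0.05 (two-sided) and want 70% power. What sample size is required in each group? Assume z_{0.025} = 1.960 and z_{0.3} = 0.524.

Cohen's d = |M₁ − M₂| / SD_pooled = |60.6 − 64.7| / 4.4 = 4.1 / 4.4 = 0.932.
For two independent groups with equal n: n = 2·((z_{α/2} + z_β) / d)².
z_{α/2} + z_β = 1.960 + 0.524 = 2.484.
n = 2 × (2.484 / 0.932)² = 2 × 2.665² = 2 × 7.10 = 14.2.
Round up to the next whole participant.

n = 15 per group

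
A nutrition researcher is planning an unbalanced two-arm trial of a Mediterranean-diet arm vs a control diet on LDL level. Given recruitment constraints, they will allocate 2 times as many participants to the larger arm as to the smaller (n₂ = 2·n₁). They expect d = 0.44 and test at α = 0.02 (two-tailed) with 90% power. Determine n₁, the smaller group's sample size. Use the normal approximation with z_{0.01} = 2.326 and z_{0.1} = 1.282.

With allocation ratio k = n₂/n₁ = 2, Var(x̄₁−x̄₂) = σ²(1/n₁ + 1/(k·n₁)) = σ²·(k+1)/(k·n₁).
So n₁ = (1 + 1/k)·((z_{α/2} + z_β)/d)² = 1.500 × (3.608/0.44)².
n₁ = 1.500 × 67.24 = 100.9.
Round up: n₁ = 101, giving n₂ = 2 × 101 = 202.

n₁ = 101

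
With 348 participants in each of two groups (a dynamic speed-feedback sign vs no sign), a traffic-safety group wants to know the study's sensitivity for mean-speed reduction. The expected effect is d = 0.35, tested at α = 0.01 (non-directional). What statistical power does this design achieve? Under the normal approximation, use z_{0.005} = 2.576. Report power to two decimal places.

power ≈ 0.98

For two equal groups, power = Φ(d·√(n/2) − z_{α/2}).
d·√(n/2) = 0.35 × √(348/2) = 0.35 × 13.191 = 4.617.
z_β = 4.617 − 2.576 = 2.041.
Power = Φ(2.041) = 0.979.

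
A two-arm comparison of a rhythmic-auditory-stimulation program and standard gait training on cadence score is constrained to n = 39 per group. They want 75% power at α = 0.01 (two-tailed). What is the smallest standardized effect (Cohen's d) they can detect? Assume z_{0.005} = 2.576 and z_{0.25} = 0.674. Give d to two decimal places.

d_min ≈ 0.74

For two independent groups of n = 39 each: d_min = (z_{α/2} + z_β)·√(2/n).
z-sum = 2.576 + 0.674 = 3.250.
d_min = 3.250 × √(2/39) = 3.250 × 0.2265 = 0.736.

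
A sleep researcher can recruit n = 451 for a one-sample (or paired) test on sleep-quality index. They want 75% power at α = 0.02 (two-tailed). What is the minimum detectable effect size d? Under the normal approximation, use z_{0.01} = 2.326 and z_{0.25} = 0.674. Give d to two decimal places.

d_min ≈ 0.14

For a single sample (or paired design) of n = 451: d_min = (z_{α/2} + z_β)/√n.
z-sum = 2.326 + 0.674 = 3.000.
d_min = 3.000 / √451 = 3.000 / 21.237 = 0.141.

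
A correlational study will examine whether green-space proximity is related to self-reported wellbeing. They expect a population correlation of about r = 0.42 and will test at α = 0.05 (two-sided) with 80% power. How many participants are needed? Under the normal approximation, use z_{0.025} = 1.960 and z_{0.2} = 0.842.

n = 43

Fisher's z: C = ½·ln((1+r)/(1−r)) = ½·ln(2.4483) = 0.4477.
n = ((z_{α/2} + z_β)/C)² + 3.
(1.960 + 0.842) / 0.4477 = 2.802 / 0.4477 = 6.259.
n = 6.259² + 3 = 39.17 + 3 = 42.2.
Round up.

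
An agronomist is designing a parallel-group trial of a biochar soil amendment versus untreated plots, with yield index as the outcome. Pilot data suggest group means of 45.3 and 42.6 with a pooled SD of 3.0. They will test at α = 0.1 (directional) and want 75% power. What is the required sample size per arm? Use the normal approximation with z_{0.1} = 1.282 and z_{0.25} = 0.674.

Cohen's d = |M₁ − M₂| / SD_pooled = |45.3 − 42.6| / 3.0 = 2.7 / 3.0 = 0.900.
For two independent groups with equal n: n = 2·((z_{α} + z_β) / d)².
z_{α} + z_β = 1.282 + 0.674 = 1.956.
n = 2 × (1.956 / 0.900)² = 2 × 2.173² = 2 × 4.72 = 9.4.
Round up to the next whole participant.

n = 10 per group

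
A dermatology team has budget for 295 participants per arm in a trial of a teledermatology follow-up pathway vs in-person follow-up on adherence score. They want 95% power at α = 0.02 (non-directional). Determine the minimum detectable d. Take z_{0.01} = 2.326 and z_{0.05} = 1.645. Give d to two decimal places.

d_min ≈ 0.33

For two independent groups of n = 295 each: d_min = (z_{α/2} + z_β)·√(2/n).
z-sum = 2.326 + 1.645 = 3.971.
d_min = 3.971 × √(2/295) = 3.971 × 0.0823 = 0.327.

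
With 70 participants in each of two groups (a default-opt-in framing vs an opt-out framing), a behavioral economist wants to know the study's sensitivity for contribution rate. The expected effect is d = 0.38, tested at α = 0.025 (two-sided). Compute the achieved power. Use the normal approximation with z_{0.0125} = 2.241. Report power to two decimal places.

For two equal groups, power = Φ(d·√(n/2) − z_{α/2}).
d·√(n/2) = 0.38 × √(70/2) = 0.38 × 5.916 = 2.248.
z_β = 2.248 − 2.241 = 0.007.
Power = Φ(0.007) = 0.503.

power ≈ 0.50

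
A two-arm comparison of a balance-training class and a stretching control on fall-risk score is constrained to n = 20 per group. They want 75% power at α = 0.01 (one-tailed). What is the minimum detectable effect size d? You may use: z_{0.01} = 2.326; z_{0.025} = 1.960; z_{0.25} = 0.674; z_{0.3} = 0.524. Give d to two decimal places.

d_min ≈ 0.95

For two independent groups of n = 20 each: d_min = (z_{α} + z_β)·√(2/n).
z-sum = 2.326 + 0.674 = 3.000.
d_min = 3.000 × √(2/20) = 3.000 × 0.3162 = 0.949.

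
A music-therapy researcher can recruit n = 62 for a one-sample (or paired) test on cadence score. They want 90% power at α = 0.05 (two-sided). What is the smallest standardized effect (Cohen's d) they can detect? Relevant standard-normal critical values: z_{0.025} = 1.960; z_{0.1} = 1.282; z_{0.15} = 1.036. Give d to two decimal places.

For a single sample (or paired design) of n = 62: d_min = (z_{α/2} + z_β)/√n.
z-sum = 1.960 + 1.282 = 3.242.
d_min = 3.242 / √62 = 3.242 / 7.874 = 0.412.

d_min ≈ 0.41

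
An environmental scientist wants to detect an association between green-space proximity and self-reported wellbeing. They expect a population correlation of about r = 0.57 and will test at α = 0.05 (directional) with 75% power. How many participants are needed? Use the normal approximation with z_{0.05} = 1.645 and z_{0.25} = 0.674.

Fisher's z: C = ½·ln((1+r)/(1−r)) = ½·ln(3.6512) = 0.6475.
n = ((z_{α} + z_β)/C)² + 3.
(1.645 + 0.674) / 0.6475 = 2.319 / 0.6475 = 3.581.
n = 3.581² + 3 = 12.83 + 3 = 15.8.
Round up.

n = 16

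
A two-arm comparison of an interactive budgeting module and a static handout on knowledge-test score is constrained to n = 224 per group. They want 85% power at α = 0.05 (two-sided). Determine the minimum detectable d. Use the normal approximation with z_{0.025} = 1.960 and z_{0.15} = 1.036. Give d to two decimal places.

d_min ≈ 0.28

For two independent groups of n = 224 each: d_min = (z_{α/2} + z_β)·√(2/n).
z-sum = 1.960 + 1.036 = 2.996.
d_min = 2.996 × √(2/224) = 2.996 × 0.0945 = 0.283.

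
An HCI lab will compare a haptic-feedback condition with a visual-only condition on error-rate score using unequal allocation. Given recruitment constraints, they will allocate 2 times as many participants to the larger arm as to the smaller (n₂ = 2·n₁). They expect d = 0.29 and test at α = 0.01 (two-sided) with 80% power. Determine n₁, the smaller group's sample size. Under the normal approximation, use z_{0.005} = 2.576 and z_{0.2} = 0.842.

n₁ = 209

With allocation ratio k = n₂/n₁ = 2, Var(x̄₁−x̄₂) = σ²(1/n₁ + 1/(k·n₁)) = σ²·(k+1)/(k·n₁).
So n₁ = (1 + 1/k)·((z_{α/2} + z_β)/d)² = 1.500 × (3.418/0.29)².
n₁ = 1.500 × 138.91 = 208.4.
Round up: n₁ = 209, giving n₂ = 2 × 209 = 418.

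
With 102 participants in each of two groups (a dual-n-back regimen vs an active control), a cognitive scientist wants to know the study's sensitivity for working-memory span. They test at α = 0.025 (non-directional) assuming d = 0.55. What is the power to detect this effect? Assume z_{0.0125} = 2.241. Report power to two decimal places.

power ≈ 0.95

For two equal groups, power = Φ(d·√(n/2) − z_{α/2}).
d·√(n/2) = 0.55 × √(102/2) = 0.55 × 7.141 = 3.928.
z_β = 3.928 − 2.241 = 1.687.
Power = Φ(1.687) = 0.954.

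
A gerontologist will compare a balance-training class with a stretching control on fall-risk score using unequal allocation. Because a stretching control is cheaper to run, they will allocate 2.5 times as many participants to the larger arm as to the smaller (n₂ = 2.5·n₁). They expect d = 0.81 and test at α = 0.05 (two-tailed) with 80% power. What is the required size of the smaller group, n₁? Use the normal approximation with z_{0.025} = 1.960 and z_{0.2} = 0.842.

With allocation ratio k = n₂/n₁ = 2.5, Var(x̄₁−x̄₂) = σ²(1/n₁ + 1/(k·n₁)) = σ²·(k+1)/(k·n₁).
So n₁ = (1 + 1/k)·((z_{α/2} + z_β)/d)² = 1.400 × (2.802/0.81)².
n₁ = 1.400 × 11.97 = 16.8.
Round up: n₁ = 17, giving n₂ = ⌈2.5 × 17⌉ = ⌈42.5⌉ = 43.

n₁ = 17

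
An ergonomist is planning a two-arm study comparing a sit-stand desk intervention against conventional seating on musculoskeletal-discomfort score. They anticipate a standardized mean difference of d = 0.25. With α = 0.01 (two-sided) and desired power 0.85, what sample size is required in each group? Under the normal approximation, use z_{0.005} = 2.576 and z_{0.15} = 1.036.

For two independent groups with equal n: n = 2·((z_{α/2} + z_β) / d)².
z_{α/2} + z_β = 2.576 + 1.036 = 3.612.
n = 2 × (3.612 / 0.25)² = 2 × 14.448² = 2 × 208.74 = 417.5.
Round up to the next whole participant.

n = 418 per group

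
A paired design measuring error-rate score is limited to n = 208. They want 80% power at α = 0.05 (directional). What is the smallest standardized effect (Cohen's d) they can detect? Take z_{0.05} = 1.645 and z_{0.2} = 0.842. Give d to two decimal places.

For a single sample (or paired design) of n = 208: d_min = (z_{α} + z_β)/√n.
z-sum = 1.645 + 0.842 = 2.487.
d_min = 2.487 / √208 = 2.487 / 14.422 = 0.172.

d_min ≈ 0.17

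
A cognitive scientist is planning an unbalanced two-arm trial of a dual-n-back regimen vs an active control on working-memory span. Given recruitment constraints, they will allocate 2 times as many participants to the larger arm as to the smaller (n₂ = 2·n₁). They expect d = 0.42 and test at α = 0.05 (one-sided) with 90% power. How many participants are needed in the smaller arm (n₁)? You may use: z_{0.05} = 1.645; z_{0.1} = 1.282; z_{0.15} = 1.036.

With allocation ratio k = n₂/n₁ = 2, Var(x̄₁−x̄₂) = σ²(1/n₁ + 1/(k·n₁)) = σ²·(k+1)/(k·n₁).
So n₁ = (1 + 1/k)·((z_{α} + z_β)/d)² = 1.500 × (2.927/0.42)².
n₁ = 1.500 × 48.57 = 72.9.
Round up: n₁ = 73, giving n₂ = 2 × 73 = 146.

n₁ = 73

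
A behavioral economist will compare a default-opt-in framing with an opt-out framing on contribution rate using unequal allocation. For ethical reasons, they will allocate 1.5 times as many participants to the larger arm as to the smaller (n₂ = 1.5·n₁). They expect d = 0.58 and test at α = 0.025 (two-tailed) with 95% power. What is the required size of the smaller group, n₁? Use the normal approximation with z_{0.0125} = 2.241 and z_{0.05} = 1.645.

n₁ = 75

With allocation ratio k = n₂/n₁ = 1.5, Var(x̄₁−x̄₂) = σ²(1/n₁ + 1/(k·n₁)) = σ²·(k+1)/(k·n₁).
So n₁ = (1 + 1/k)·((z_{α/2} + z_β)/d)² = 1.667 × (3.886/0.58)².
n₁ = 1.667 × 44.89 = 74.8.
Round up: n₁ = 75, giving n₂ = ⌈1.5 × 75⌉ = ⌈112.5⌉ = 113.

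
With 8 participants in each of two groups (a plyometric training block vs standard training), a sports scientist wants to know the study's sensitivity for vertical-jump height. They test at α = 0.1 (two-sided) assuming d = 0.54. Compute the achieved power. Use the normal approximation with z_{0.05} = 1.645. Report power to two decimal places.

For two equal groups, power = Φ(d·√(n/2) − z_{α/2}).
d·√(n/2) = 0.54 × √(8/2) = 0.54 × 2.000 = 1.080.
z_β = 1.080 − 1.645 = -0.565.
Power = Φ(-0.565) = 0.286.

power ≈ 0.29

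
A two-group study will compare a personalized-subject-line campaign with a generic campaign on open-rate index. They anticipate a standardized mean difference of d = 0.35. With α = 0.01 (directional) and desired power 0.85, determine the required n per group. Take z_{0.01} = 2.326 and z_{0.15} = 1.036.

n = 185 per group

For two independent groups with equal n: n = 2·((z_{α} + z_β) / d)².
z_{α} + z_β = 2.326 + 1.036 = 3.362.
n = 2 × (3.362 / 0.35)² = 2 × 9.606² = 2 × 92.27 = 184.5.
Round up to the next whole participant.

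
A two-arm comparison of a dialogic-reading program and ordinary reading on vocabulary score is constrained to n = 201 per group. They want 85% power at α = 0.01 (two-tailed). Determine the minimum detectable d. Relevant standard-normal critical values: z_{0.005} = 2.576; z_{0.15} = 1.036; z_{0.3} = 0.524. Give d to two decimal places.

d_min ≈ 0.36

For two independent groups of n = 201 each: d_min = (z_{α/2} + z_β)·√(2/n).
z-sum = 2.576 + 1.036 = 3.612.
d_min = 3.612 × √(2/201) = 3.612 × 0.0998 = 0.360.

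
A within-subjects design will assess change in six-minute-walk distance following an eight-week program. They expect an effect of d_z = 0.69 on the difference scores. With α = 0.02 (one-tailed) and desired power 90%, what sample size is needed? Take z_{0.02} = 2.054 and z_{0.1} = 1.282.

For a paired (one-sample on differences) test: n = ((z_{α} + z_β) / d)².
z_{α} + z_β = 2.054 + 1.282 = 3.336.
n = (3.336 / 0.69)² = 4.835² = 23.38.
Round up.

n = 24 pairs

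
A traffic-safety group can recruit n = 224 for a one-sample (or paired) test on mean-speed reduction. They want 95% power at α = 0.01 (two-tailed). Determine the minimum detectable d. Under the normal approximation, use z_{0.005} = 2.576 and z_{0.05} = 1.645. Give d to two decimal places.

d_min ≈ 0.28

For a single sample (or paired design) of n = 224: d_min = (z_{α/2} + z_β)/√n.
z-sum = 2.576 + 1.645 = 4.221.
d_min = 4.221 / √224 = 4.221 / 14.967 = 0.282.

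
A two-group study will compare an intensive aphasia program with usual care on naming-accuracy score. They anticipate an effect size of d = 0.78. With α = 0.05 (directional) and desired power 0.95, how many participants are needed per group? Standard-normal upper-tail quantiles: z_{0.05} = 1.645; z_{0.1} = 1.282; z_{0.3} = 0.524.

For two independent groups with equal n: n = 2·((z_{α} + z_β) / d)².
z_{α} + z_β = 1.645 + 1.645 = 3.290.
n = 2 × (3.290 / 0.78)² = 2 × 4.218² = 2 × 17.79 = 35.6.
Round up to the next whole participant.

n = 36 per group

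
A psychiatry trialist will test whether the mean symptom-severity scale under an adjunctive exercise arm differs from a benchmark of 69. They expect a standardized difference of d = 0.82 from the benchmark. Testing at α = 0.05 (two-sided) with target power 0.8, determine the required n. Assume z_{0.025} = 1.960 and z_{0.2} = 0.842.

For a one-sample test: n = ((z_{α/2} + z_β) / d)².
z_{α/2} + z_β = 1.960 + 0.842 = 2.802.
n = (2.802 / 0.82)² = 3.417² = 11.68.
Round up.

n = 12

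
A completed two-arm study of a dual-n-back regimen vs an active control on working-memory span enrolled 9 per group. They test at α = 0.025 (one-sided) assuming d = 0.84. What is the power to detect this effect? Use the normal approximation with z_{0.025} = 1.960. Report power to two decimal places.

power ≈ 0.43

For two equal groups, power = Φ(d·√(n/2) − z_{α}).
d·√(n/2) = 0.84 × √(9/2) = 0.84 × 2.121 = 1.782.
z_β = 1.782 − 1.960 = -0.178.
Power = Φ(-0.178) = 0.429.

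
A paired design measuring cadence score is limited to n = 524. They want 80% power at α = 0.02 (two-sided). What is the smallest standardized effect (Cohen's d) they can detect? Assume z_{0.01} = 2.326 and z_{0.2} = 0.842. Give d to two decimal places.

d_min ≈ 0.14

For a single sample (or paired design) of n = 524: d_min = (z_{α/2} + z_β)/√n.
z-sum = 2.326 + 0.842 = 3.168.
d_min = 3.168 / √524 = 3.168 / 22.891 = 0.138.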